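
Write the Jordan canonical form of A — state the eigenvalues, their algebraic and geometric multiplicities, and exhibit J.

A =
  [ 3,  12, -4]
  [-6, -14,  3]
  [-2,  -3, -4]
J_2(-5) ⊕ J_1(-5)

The characteristic polynomial is
  det(x·I − A) = x^3 + 15*x^2 + 75*x + 125 = (x + 5)^3

Eigenvalues and multiplicities (the geometric multiplicity of λ is n − rank(A − λI), which equals the number of Jordan blocks for λ):
  λ = -5: algebraic multiplicity = 3, geometric multiplicity = 2

Determining the block sizes for each eigenvalue:
  λ = -5: 2 blocks summing to 3 forces exactly one block of size 2 and the rest size 1 → block sizes [2, 1]

Assembling the blocks gives a Jordan form
J =
  [-5,  1,  0]
  [ 0, -5,  0]
  [ 0,  0, -5]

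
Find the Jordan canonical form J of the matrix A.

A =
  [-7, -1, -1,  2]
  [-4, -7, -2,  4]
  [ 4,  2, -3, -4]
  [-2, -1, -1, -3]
J_2(-5) ⊕ J_1(-5) ⊕ J_1(-5)

The characteristic polynomial is
  det(x·I − A) = x^4 + 20*x^3 + 150*x^2 + 500*x + 625 = (x + 5)^4

Eigenvalues and multiplicities (the geometric multiplicity of λ is n − rank(A − λI), which equals the number of Jordan blocks for λ):
  λ = -5: algebraic multiplicity = 4, geometric multiplicity = 3

Determining the block sizes for each eigenvalue:
  λ = -5: 3 blocks summing to 4 forces exactly one block of size 2 and the rest size 1 → block sizes [2, 1, 1]

Assembling the blocks gives a Jordan form
J =
  [-5,  1,  0,  0]
  [ 0, -5,  0,  0]
  [ 0,  0, -5,  0]
  [ 0,  0,  0, -5]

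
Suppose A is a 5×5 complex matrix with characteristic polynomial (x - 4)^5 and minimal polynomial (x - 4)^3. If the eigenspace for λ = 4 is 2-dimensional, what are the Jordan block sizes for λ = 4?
Block sizes for λ = 4: [3, 2]

Step 1 — from the characteristic polynomial, algebraic multiplicity of λ = 4 is 5. From dim ker(A − (4)·I) = 2, there are exactly 2 Jordan blocks for λ = 4.
Step 2 — from the minimal polynomial, the factor (x − 4)^3 tells us the largest block for λ = 4 has size 3.
Step 3 — with total size 5, 2 blocks, and largest block 3, the block sizes (in nonincreasing order) are [3, 2].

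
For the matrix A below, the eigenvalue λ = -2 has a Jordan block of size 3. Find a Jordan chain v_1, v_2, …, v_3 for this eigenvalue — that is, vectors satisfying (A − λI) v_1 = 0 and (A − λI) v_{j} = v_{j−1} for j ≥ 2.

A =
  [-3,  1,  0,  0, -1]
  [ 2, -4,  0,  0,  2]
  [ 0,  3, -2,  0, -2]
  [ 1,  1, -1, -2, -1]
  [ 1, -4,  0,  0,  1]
A Jordan chain for λ = -2 of length 3:
v_1 = (2, -4, 4, 0, -6)ᵀ
v_2 = (-1, 2, 0, 1, 1)ᵀ
v_3 = (1, 0, 0, 0, 0)ᵀ

Let N = A − (-2)·I. We want v_3 with N^3 v_3 = 0 but N^2 v_3 ≠ 0; then v_{j-1} := N · v_j for j = 3, …, 2.

Pick v_3 = (1, 0, 0, 0, 0)ᵀ.
Then v_2 = N · v_3 = (-1, 2, 0, 1, 1)ᵀ.
Then v_1 = N · v_2 = (2, -4, 4, 0, -6)ᵀ.

Sanity check: (A − (-2)·I) v_1 = (0, 0, 0, 0, 0)ᵀ = 0. ✓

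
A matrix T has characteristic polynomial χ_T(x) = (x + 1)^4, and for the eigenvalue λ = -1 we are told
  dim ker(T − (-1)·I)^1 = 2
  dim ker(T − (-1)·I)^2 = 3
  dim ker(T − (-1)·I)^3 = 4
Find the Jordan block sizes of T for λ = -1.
Block sizes for λ = -1: [3, 1]

From the dimensions of kernels of powers, the number of Jordan blocks of size at least j is d_j − d_{j−1} where d_j = dim ker(N^j) (with d_0 = 0). Computing the differences gives [2, 1, 1].
The number of blocks of size exactly k is (#blocks of size ≥ k) − (#blocks of size ≥ k + 1), so the partition is: 1 block(s) of size 1, 1 block(s) of size 3.
In nonincreasing order the block sizes are [3, 1].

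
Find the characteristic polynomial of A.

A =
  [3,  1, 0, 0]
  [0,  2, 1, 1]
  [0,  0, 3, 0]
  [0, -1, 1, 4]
x^4 - 12*x^3 + 54*x^2 - 108*x + 81

Expanding det(x·I − A) (e.g. by cofactor expansion or by noting that A is similar to its Jordan form J, which has the same characteristic polynomial as A) gives
  χ_A(x) = x^4 - 12*x^3 + 54*x^2 - 108*x + 81
which factors as (x - 3)^4. The eigenvalues (with algebraic multiplicities) are λ = 3 with multiplicity 4.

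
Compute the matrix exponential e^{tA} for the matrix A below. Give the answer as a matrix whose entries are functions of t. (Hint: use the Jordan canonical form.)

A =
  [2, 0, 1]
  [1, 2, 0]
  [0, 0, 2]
e^{tA} =
  [exp(2*t), 0, t*exp(2*t)]
  [t*exp(2*t), exp(2*t), t^2*exp(2*t)/2]
  [0, 0, exp(2*t)]

Strategy: write A = P · J · P⁻¹ where J is a Jordan canonical form, so e^{tA} = P · e^{tJ} · P⁻¹, and e^{tJ} can be computed block-by-block.

A has Jordan form
J =
  [2, 1, 0]
  [0, 2, 1]
  [0, 0, 2]
(up to reordering of blocks).

Per-block formulas:
  For a 3×3 Jordan block J_3(2): exp(t · J_3(2)) = e^(2t)·(I + t·N + (t^2/2)·N^2), where N is the 3×3 nilpotent shift.

After assembling e^{tJ} and conjugating by P, we get:

e^{tA} =
  [exp(2*t), 0, t*exp(2*t)]
  [t*exp(2*t), exp(2*t), t^2*exp(2*t)/2]
  [0, 0, exp(2*t)]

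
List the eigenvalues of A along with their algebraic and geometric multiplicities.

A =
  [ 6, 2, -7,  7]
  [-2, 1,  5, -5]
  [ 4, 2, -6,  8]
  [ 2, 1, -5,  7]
λ = 2: alg = 4, geom = 2

Step 1 — factor the characteristic polynomial to read off the algebraic multiplicities:
  χ_A(x) = (x - 2)^4

Step 2 — compute geometric multiplicities via the rank-nullity identity g(λ) = n − rank(A − λI):
  rank(A − (2)·I) = 2, so dim ker(A − (2)·I) = n − 2 = 2

Summary:
  λ = 2: algebraic multiplicity = 4, geometric multiplicity = 2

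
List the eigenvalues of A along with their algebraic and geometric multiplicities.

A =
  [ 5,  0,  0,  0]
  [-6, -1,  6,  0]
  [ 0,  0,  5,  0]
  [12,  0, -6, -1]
λ = -1: alg = 2, geom = 2; λ = 5: alg = 2, geom = 2

Step 1 — factor the characteristic polynomial to read off the algebraic multiplicities:
  χ_A(x) = (x - 5)^2*(x + 1)^2

Step 2 — compute geometric multiplicities via the rank-nullity identity g(λ) = n − rank(A − λI):
  rank(A − (-1)·I) = 2, so dim ker(A − (-1)·I) = n − 2 = 2
  rank(A − (5)·I) = 2, so dim ker(A − (5)·I) = n − 2 = 2

Summary:
  λ = -1: algebraic multiplicity = 2, geometric multiplicity = 2
  λ = 5: algebraic multiplicity = 2, geometric multiplicity = 2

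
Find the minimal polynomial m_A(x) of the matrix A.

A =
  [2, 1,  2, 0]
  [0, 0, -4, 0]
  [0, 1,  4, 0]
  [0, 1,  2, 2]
x^2 - 4*x + 4

The characteristic polynomial is χ_A(x) = (x - 2)^4, so the eigenvalues are known. The minimal polynomial is
  m_A(x) = Π_λ (x − λ)^{k_λ}
where k_λ is the size of the *largest* Jordan block for λ (equivalently, the smallest k with (A − λI)^k v = 0 for every generalised eigenvector v of λ).

  λ = 2: largest Jordan block has size 2, contributing (x − 2)^2

So m_A(x) = (x - 2)^2 = x^2 - 4*x + 4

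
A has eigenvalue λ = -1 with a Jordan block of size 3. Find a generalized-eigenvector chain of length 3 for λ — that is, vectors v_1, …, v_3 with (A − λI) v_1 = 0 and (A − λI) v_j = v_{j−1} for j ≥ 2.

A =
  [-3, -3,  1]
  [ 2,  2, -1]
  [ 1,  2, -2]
A Jordan chain for λ = -1 of length 3:
v_1 = (-1, 1, 1)ᵀ
v_2 = (-2, 2, 1)ᵀ
v_3 = (1, 0, 0)ᵀ

Let N = A − (-1)·I. We want v_3 with N^3 v_3 = 0 but N^2 v_3 ≠ 0; then v_{j-1} := N · v_j for j = 3, …, 2.

Pick v_3 = (1, 0, 0)ᵀ.
Then v_2 = N · v_3 = (-2, 2, 1)ᵀ.
Then v_1 = N · v_2 = (-1, 1, 1)ᵀ.

Sanity check: (A − (-1)·I) v_1 = (0, 0, 0)ᵀ = 0. ✓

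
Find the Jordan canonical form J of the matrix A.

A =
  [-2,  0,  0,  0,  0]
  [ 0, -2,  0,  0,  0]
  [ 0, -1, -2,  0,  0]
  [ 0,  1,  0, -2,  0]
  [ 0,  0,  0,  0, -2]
J_2(-2) ⊕ J_1(-2) ⊕ J_1(-2) ⊕ J_1(-2)

The characteristic polynomial is
  det(x·I − A) = x^5 + 10*x^4 + 40*x^3 + 80*x^2 + 80*x + 32 = (x + 2)^5

Eigenvalues and multiplicities (the geometric multiplicity of λ is n − rank(A − λI), which equals the number of Jordan blocks for λ):
  λ = -2: algebraic multiplicity = 5, geometric multiplicity = 4

Determining the block sizes for each eigenvalue:
  λ = -2: 4 blocks summing to 5 forces exactly one block of size 2 and the rest size 1 → block sizes [2, 1, 1, 1]

Assembling the blocks gives a Jordan form
J =
  [-2,  1,  0,  0,  0]
  [ 0, -2,  0,  0,  0]
  [ 0,  0, -2,  0,  0]
  [ 0,  0,  0, -2,  0]
  [ 0,  0,  0,  0, -2]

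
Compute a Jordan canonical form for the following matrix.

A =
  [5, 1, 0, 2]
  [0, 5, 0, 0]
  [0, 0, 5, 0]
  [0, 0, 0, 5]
J_2(5) ⊕ J_1(5) ⊕ J_1(5)

The characteristic polynomial is
  det(x·I − A) = x^4 - 20*x^3 + 150*x^2 - 500*x + 625 = (x - 5)^4

Eigenvalues and multiplicities (the geometric multiplicity of λ is n − rank(A − λI), which equals the number of Jordan blocks for λ):
  λ = 5: algebraic multiplicity = 4, geometric multiplicity = 3

Determining the block sizes for each eigenvalue:
  λ = 5: 3 blocks summing to 4 forces exactly one block of size 2 and the rest size 1 → block sizes [2, 1, 1]

Assembling the blocks gives a Jordan form
J =
  [5, 1, 0, 0]
  [0, 5, 0, 0]
  [0, 0, 5, 0]
  [0, 0, 0, 5]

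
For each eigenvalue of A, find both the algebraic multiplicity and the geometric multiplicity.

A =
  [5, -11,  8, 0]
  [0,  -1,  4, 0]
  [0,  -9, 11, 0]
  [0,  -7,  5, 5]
λ = 5: alg = 4, geom = 2

Step 1 — factor the characteristic polynomial to read off the algebraic multiplicities:
  χ_A(x) = (x - 5)^4

Step 2 — compute geometric multiplicities via the rank-nullity identity g(λ) = n − rank(A − λI):
  rank(A − (5)·I) = 2, so dim ker(A − (5)·I) = n − 2 = 2

Summary:
  λ = 5: algebraic multiplicity = 4, geometric multiplicity = 2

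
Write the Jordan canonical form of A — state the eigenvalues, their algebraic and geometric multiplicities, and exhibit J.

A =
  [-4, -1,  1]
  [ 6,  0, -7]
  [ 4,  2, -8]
J_3(-4)

The characteristic polynomial is
  det(x·I − A) = x^3 + 12*x^2 + 48*x + 64 = (x + 4)^3

Eigenvalues and multiplicities (the geometric multiplicity of λ is n − rank(A − λI), which equals the number of Jordan blocks for λ):
  λ = -4: algebraic multiplicity = 3, geometric multiplicity = 1

Determining the block sizes for each eigenvalue:
  λ = -4: one block (gm = 1), so the single block has size am = 3 → block sizes [3]

Assembling the blocks gives a Jordan form
J =
  [-4,  1,  0]
  [ 0, -4,  1]
  [ 0,  0, -4]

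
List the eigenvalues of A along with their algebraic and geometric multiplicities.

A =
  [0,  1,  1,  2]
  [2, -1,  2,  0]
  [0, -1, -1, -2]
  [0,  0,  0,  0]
λ = -1: alg = 2, geom = 1; λ = 0: alg = 2, geom = 2

Step 1 — factor the characteristic polynomial to read off the algebraic multiplicities:
  χ_A(x) = x^2*(x + 1)^2

Step 2 — compute geometric multiplicities via the rank-nullity identity g(λ) = n − rank(A − λI):
  rank(A − (-1)·I) = 3, so dim ker(A − (-1)·I) = n − 3 = 1
  rank(A − (0)·I) = 2, so dim ker(A − (0)·I) = n − 2 = 2

Summary:
  λ = -1: algebraic multiplicity = 2, geometric multiplicity = 1
  λ = 0: algebraic multiplicity = 2, geometric multiplicity = 2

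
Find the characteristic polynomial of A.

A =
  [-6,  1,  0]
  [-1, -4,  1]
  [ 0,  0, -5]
x^3 + 15*x^2 + 75*x + 125

Expanding det(x·I − A) (e.g. by cofactor expansion or by noting that A is similar to its Jordan form J, which has the same characteristic polynomial as A) gives
  χ_A(x) = x^3 + 15*x^2 + 75*x + 125
which factors as (x + 5)^3. The eigenvalues (with algebraic multiplicities) are λ = -5 with multiplicity 3.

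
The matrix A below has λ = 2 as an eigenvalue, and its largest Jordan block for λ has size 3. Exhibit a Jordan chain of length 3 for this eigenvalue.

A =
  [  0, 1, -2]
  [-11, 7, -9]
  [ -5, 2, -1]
A Jordan chain for λ = 2 of length 3:
v_1 = (3, 12, 3)ᵀ
v_2 = (-2, -11, -5)ᵀ
v_3 = (1, 0, 0)ᵀ

Let N = A − (2)·I. We want v_3 with N^3 v_3 = 0 but N^2 v_3 ≠ 0; then v_{j-1} := N · v_j for j = 3, …, 2.

Pick v_3 = (1, 0, 0)ᵀ.
Then v_2 = N · v_3 = (-2, -11, -5)ᵀ.
Then v_1 = N · v_2 = (3, 12, 3)ᵀ.

Sanity check: (A − (2)·I) v_1 = (0, 0, 0)ᵀ = 0. ✓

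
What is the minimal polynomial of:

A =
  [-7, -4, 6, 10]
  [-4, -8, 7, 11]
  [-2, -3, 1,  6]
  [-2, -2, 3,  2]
x^3 + 9*x^2 + 27*x + 27

The characteristic polynomial is χ_A(x) = (x + 3)^4, so the eigenvalues are known. The minimal polynomial is
  m_A(x) = Π_λ (x − λ)^{k_λ}
where k_λ is the size of the *largest* Jordan block for λ (equivalently, the smallest k with (A − λI)^k v = 0 for every generalised eigenvector v of λ).

  λ = -3: largest Jordan block has size 3, contributing (x + 3)^3

So m_A(x) = (x + 3)^3 = x^3 + 9*x^2 + 27*x + 27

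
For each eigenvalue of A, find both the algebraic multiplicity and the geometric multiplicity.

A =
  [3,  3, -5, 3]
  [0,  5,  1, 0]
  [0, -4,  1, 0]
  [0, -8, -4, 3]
λ = 3: alg = 4, geom = 2

Step 1 — factor the characteristic polynomial to read off the algebraic multiplicities:
  χ_A(x) = (x - 3)^4

Step 2 — compute geometric multiplicities via the rank-nullity identity g(λ) = n − rank(A − λI):
  rank(A − (3)·I) = 2, so dim ker(A − (3)·I) = n − 2 = 2

Summary:
  λ = 3: algebraic multiplicity = 4, geometric multiplicity = 2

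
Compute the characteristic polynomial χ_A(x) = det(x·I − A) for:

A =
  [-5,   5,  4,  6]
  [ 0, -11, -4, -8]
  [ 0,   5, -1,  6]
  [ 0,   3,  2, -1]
x^4 + 18*x^3 + 120*x^2 + 350*x + 375

Expanding det(x·I − A) (e.g. by cofactor expansion or by noting that A is similar to its Jordan form J, which has the same characteristic polynomial as A) gives
  χ_A(x) = x^4 + 18*x^3 + 120*x^2 + 350*x + 375
which factors as (x + 3)*(x + 5)^3. The eigenvalues (with algebraic multiplicities) are λ = -5 with multiplicity 3, λ = -3 with multiplicity 1.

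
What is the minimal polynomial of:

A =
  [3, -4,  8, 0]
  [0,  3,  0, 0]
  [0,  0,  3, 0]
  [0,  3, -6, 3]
x^2 - 6*x + 9

The characteristic polynomial is χ_A(x) = (x - 3)^4, so the eigenvalues are known. The minimal polynomial is
  m_A(x) = Π_λ (x − λ)^{k_λ}
where k_λ is the size of the *largest* Jordan block for λ (equivalently, the smallest k with (A − λI)^k v = 0 for every generalised eigenvector v of λ).

  λ = 3: largest Jordan block has size 2, contributing (x − 3)^2

So m_A(x) = (x - 3)^2 = x^2 - 6*x + 9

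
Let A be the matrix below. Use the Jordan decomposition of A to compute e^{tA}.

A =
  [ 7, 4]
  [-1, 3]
e^{tA} =
  [2*t*exp(5*t) + exp(5*t), 4*t*exp(5*t)]
  [-t*exp(5*t), -2*t*exp(5*t) + exp(5*t)]

Strategy: write A = P · J · P⁻¹ where J is a Jordan canonical form, so e^{tA} = P · e^{tJ} · P⁻¹, and e^{tJ} can be computed block-by-block.

A has Jordan form
J =
  [5, 1]
  [0, 5]
(up to reordering of blocks).

Per-block formulas:
  For a 2×2 Jordan block J_2(5): exp(t · J_2(5)) = e^(5t)·(I + t·N), where N is the 2×2 nilpotent shift.

After assembling e^{tJ} and conjugating by P, we get:

e^{tA} =
  [2*t*exp(5*t) + exp(5*t), 4*t*exp(5*t)]
  [-t*exp(5*t), -2*t*exp(5*t) + exp(5*t)]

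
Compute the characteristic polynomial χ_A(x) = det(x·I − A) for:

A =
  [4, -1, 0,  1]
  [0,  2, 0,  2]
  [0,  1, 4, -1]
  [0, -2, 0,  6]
x^4 - 16*x^3 + 96*x^2 - 256*x + 256

Expanding det(x·I − A) (e.g. by cofactor expansion or by noting that A is similar to its Jordan form J, which has the same characteristic polynomial as A) gives
  χ_A(x) = x^4 - 16*x^3 + 96*x^2 - 256*x + 256
which factors as (x - 4)^4. The eigenvalues (with algebraic multiplicities) are λ = 4 with multiplicity 4.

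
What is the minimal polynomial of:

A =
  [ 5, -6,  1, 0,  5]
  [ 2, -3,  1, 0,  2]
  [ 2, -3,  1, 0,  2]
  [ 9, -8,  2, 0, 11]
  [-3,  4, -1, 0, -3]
x^3

The characteristic polynomial is χ_A(x) = x^5, so the eigenvalues are known. The minimal polynomial is
  m_A(x) = Π_λ (x − λ)^{k_λ}
where k_λ is the size of the *largest* Jordan block for λ (equivalently, the smallest k with (A − λI)^k v = 0 for every generalised eigenvector v of λ).

  λ = 0: largest Jordan block has size 3, contributing (x − 0)^3

So m_A(x) = x^3 = x^3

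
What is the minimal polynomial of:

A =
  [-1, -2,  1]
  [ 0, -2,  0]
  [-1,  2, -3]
x^2 + 4*x + 4

The characteristic polynomial is χ_A(x) = (x + 2)^3, so the eigenvalues are known. The minimal polynomial is
  m_A(x) = Π_λ (x − λ)^{k_λ}
where k_λ is the size of the *largest* Jordan block for λ (equivalently, the smallest k with (A − λI)^k v = 0 for every generalised eigenvector v of λ).

  λ = -2: largest Jordan block has size 2, contributing (x + 2)^2

So m_A(x) = (x + 2)^2 = x^2 + 4*x + 4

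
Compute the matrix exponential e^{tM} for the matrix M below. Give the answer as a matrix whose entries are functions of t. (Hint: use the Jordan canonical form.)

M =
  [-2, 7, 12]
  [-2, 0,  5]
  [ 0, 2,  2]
e^{tM} =
  [-5*t^2 - 2*t + 1, 5*t^2 + 7*t, 35*t^2/2 + 12*t]
  [2*t^2 - 2*t, 1 - 2*t^2, -7*t^2 + 5*t]
  [-2*t^2, 2*t^2 + 2*t, 7*t^2 + 2*t + 1]

Strategy: write M = P · J · P⁻¹ where J is a Jordan canonical form, so e^{tM} = P · e^{tJ} · P⁻¹, and e^{tJ} can be computed block-by-block.

M has Jordan form
J =
  [0, 1, 0]
  [0, 0, 1]
  [0, 0, 0]
(up to reordering of blocks).

Per-block formulas:
  For a 3×3 Jordan block J_3(0): exp(t · J_3(0)) = e^(0t)·(I + t·N + (t^2/2)·N^2), where N is the 3×3 nilpotent shift.

After assembling e^{tJ} and conjugating by P, we get:

e^{tM} =
  [-5*t^2 - 2*t + 1, 5*t^2 + 7*t, 35*t^2/2 + 12*t]
  [2*t^2 - 2*t, 1 - 2*t^2, -7*t^2 + 5*t]
  [-2*t^2, 2*t^2 + 2*t, 7*t^2 + 2*t + 1]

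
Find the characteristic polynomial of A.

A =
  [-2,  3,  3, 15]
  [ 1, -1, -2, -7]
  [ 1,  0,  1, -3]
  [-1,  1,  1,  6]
x^4 - 4*x^3 + 6*x^2 - 4*x + 1

Expanding det(x·I − A) (e.g. by cofactor expansion or by noting that A is similar to its Jordan form J, which has the same characteristic polynomial as A) gives
  χ_A(x) = x^4 - 4*x^3 + 6*x^2 - 4*x + 1
which factors as (x - 1)^4. The eigenvalues (with algebraic multiplicities) are λ = 1 with multiplicity 4.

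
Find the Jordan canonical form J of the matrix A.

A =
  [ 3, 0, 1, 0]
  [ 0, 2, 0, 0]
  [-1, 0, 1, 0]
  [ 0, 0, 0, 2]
J_2(2) ⊕ J_1(2) ⊕ J_1(2)

The characteristic polynomial is
  det(x·I − A) = x^4 - 8*x^3 + 24*x^2 - 32*x + 16 = (x - 2)^4

Eigenvalues and multiplicities (the geometric multiplicity of λ is n − rank(A − λI), which equals the number of Jordan blocks for λ):
  λ = 2: algebraic multiplicity = 4, geometric multiplicity = 3

Determining the block sizes for each eigenvalue:
  λ = 2: 3 blocks summing to 4 forces exactly one block of size 2 and the rest size 1 → block sizes [2, 1, 1]

Assembling the blocks gives a Jordan form
J =
  [2, 1, 0, 0]
  [0, 2, 0, 0]
  [0, 0, 2, 0]
  [0, 0, 0, 2]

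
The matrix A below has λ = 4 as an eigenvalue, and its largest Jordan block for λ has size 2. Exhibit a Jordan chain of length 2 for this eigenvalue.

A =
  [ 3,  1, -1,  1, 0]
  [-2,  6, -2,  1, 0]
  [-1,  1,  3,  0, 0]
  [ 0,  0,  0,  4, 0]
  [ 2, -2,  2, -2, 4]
A Jordan chain for λ = 4 of length 2:
v_1 = (-1, -2, -1, 0, 2)ᵀ
v_2 = (1, 0, 0, 0, 0)ᵀ

Let N = A − (4)·I. We want v_2 with N^2 v_2 = 0 but N^1 v_2 ≠ 0; then v_{j-1} := N · v_j for j = 2, …, 2.

Pick v_2 = (1, 0, 0, 0, 0)ᵀ.
Then v_1 = N · v_2 = (-1, -2, -1, 0, 2)ᵀ.

Sanity check: (A − (4)·I) v_1 = (0, 0, 0, 0, 0)ᵀ = 0. ✓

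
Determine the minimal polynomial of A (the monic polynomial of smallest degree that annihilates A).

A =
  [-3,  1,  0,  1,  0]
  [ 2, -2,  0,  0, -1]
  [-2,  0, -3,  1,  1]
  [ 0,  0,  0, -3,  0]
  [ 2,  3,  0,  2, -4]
x^3 + 9*x^2 + 27*x + 27

The characteristic polynomial is χ_A(x) = (x + 3)^5, so the eigenvalues are known. The minimal polynomial is
  m_A(x) = Π_λ (x − λ)^{k_λ}
where k_λ is the size of the *largest* Jordan block for λ (equivalently, the smallest k with (A − λI)^k v = 0 for every generalised eigenvector v of λ).

  λ = -3: largest Jordan block has size 3, contributing (x + 3)^3

So m_A(x) = (x + 3)^3 = x^3 + 9*x^2 + 27*x + 27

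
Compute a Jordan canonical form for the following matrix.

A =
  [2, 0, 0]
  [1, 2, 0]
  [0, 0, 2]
J_2(2) ⊕ J_1(2)

The characteristic polynomial is
  det(x·I − A) = x^3 - 6*x^2 + 12*x - 8 = (x - 2)^3

Eigenvalues and multiplicities (the geometric multiplicity of λ is n − rank(A − λI), which equals the number of Jordan blocks for λ):
  λ = 2: algebraic multiplicity = 3, geometric multiplicity = 2

Determining the block sizes for each eigenvalue:
  λ = 2: 2 blocks summing to 3 forces exactly one block of size 2 and the rest size 1 → block sizes [2, 1]

Assembling the blocks gives a Jordan form
J =
  [2, 1, 0]
  [0, 2, 0]
  [0, 0, 2]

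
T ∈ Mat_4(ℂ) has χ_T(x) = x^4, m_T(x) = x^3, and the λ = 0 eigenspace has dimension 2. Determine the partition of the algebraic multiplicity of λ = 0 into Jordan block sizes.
Block sizes for λ = 0: [3, 1]

Step 1 — from the characteristic polynomial, algebraic multiplicity of λ = 0 is 4. From dim ker(T − (0)·I) = 2, there are exactly 2 Jordan blocks for λ = 0.
Step 2 — from the minimal polynomial, the factor (x − 0)^3 tells us the largest block for λ = 0 has size 3.
Step 3 — with total size 4, 2 blocks, and largest block 3, the block sizes (in nonincreasing order) are [3, 1].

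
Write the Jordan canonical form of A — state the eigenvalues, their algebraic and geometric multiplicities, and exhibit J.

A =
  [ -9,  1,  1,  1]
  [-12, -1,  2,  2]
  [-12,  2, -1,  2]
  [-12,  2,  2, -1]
J_2(-3) ⊕ J_1(-3) ⊕ J_1(-3)

The characteristic polynomial is
  det(x·I − A) = x^4 + 12*x^3 + 54*x^2 + 108*x + 81 = (x + 3)^4

Eigenvalues and multiplicities (the geometric multiplicity of λ is n − rank(A − λI), which equals the number of Jordan blocks for λ):
  λ = -3: algebraic multiplicity = 4, geometric multiplicity = 3

Determining the block sizes for each eigenvalue:
  λ = -3: 3 blocks summing to 4 forces exactly one block of size 2 and the rest size 1 → block sizes [2, 1, 1]

Assembling the blocks gives a Jordan form
J =
  [-3,  1,  0,  0]
  [ 0, -3,  0,  0]
  [ 0,  0, -3,  0]
  [ 0,  0,  0, -3]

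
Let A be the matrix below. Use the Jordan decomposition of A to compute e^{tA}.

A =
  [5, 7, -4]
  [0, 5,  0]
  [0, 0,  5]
e^{tA} =
  [exp(5*t), 7*t*exp(5*t), -4*t*exp(5*t)]
  [0, exp(5*t), 0]
  [0, 0, exp(5*t)]

Strategy: write A = P · J · P⁻¹ where J is a Jordan canonical form, so e^{tA} = P · e^{tJ} · P⁻¹, and e^{tJ} can be computed block-by-block.

A has Jordan form
J =
  [5, 1, 0]
  [0, 5, 0]
  [0, 0, 5]
(up to reordering of blocks).

Per-block formulas:
  For a 2×2 Jordan block J_2(5): exp(t · J_2(5)) = e^(5t)·(I + t·N), where N is the 2×2 nilpotent shift.
  For a 1×1 block at λ = 5: exp(t · [5]) = [e^(5t)].

After assembling e^{tJ} and conjugating by P, we get:

e^{tA} =
  [exp(5*t), 7*t*exp(5*t), -4*t*exp(5*t)]
  [0, exp(5*t), 0]
  [0, 0, exp(5*t)]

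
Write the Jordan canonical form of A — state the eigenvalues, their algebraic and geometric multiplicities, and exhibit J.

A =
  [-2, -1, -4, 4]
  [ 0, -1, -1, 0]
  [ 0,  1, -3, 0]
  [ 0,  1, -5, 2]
J_3(-2) ⊕ J_1(2)

The characteristic polynomial is
  det(x·I − A) = x^4 + 4*x^3 - 16*x - 16 = (x - 2)*(x + 2)^3

Eigenvalues and multiplicities (the geometric multiplicity of λ is n − rank(A − λI), which equals the number of Jordan blocks for λ):
  λ = -2: algebraic multiplicity = 3, geometric multiplicity = 1
  λ = 2: algebraic multiplicity = 1, geometric multiplicity = 1

Determining the block sizes for each eigenvalue:
  λ = -2: one block (gm = 1), so the single block has size am = 3 → block sizes [3]
  λ = 2: one block (gm = 1), so the single block has size am = 1 → block sizes [1]

Assembling the blocks gives a Jordan form
J =
  [-2,  1,  0, 0]
  [ 0, -2,  1, 0]
  [ 0,  0, -2, 0]
  [ 0,  0,  0, 2]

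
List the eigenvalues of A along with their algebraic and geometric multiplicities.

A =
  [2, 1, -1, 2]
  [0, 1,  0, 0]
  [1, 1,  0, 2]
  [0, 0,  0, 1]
λ = 1: alg = 4, geom = 3

Step 1 — factor the characteristic polynomial to read off the algebraic multiplicities:
  χ_A(x) = (x - 1)^4

Step 2 — compute geometric multiplicities via the rank-nullity identity g(λ) = n − rank(A − λI):
  rank(A − (1)·I) = 1, so dim ker(A − (1)·I) = n − 1 = 3

Summary:
  λ = 1: algebraic multiplicity = 4, geometric multiplicity = 3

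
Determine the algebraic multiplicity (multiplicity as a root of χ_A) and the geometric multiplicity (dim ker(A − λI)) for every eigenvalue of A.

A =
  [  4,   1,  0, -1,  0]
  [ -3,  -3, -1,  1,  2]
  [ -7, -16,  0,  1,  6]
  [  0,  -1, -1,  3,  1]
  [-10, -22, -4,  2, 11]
λ = 3: alg = 5, geom = 2

Step 1 — factor the characteristic polynomial to read off the algebraic multiplicities:
  χ_A(x) = (x - 3)^5

Step 2 — compute geometric multiplicities via the rank-nullity identity g(λ) = n − rank(A − λI):
  rank(A − (3)·I) = 3, so dim ker(A − (3)·I) = n − 3 = 2

Summary:
  λ = 3: algebraic multiplicity = 5, geometric multiplicity = 2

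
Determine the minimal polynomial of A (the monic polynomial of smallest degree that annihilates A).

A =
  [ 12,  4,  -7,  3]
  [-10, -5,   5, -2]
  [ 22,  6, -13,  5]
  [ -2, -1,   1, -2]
x^3 + 6*x^2 + 12*x + 8

The characteristic polynomial is χ_A(x) = (x + 2)^4, so the eigenvalues are known. The minimal polynomial is
  m_A(x) = Π_λ (x − λ)^{k_λ}
where k_λ is the size of the *largest* Jordan block for λ (equivalently, the smallest k with (A − λI)^k v = 0 for every generalised eigenvector v of λ).

  λ = -2: largest Jordan block has size 3, contributing (x + 2)^3

So m_A(x) = (x + 2)^3 = x^3 + 6*x^2 + 12*x + 8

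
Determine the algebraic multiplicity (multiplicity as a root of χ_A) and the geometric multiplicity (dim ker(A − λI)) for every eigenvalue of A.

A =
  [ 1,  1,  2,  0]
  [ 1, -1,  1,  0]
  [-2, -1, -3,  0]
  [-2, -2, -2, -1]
λ = -1: alg = 4, geom = 2

Step 1 — factor the characteristic polynomial to read off the algebraic multiplicities:
  χ_A(x) = (x + 1)^4

Step 2 — compute geometric multiplicities via the rank-nullity identity g(λ) = n − rank(A − λI):
  rank(A − (-1)·I) = 2, so dim ker(A − (-1)·I) = n − 2 = 2

Summary:
  λ = -1: algebraic multiplicity = 4, geometric multiplicity = 2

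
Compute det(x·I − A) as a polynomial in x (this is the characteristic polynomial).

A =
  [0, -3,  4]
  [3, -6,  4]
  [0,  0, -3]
x^3 + 9*x^2 + 27*x + 27

Expanding det(x·I − A) (e.g. by cofactor expansion or by noting that A is similar to its Jordan form J, which has the same characteristic polynomial as A) gives
  χ_A(x) = x^3 + 9*x^2 + 27*x + 27
which factors as (x + 3)^3. The eigenvalues (with algebraic multiplicities) are λ = -3 with multiplicity 3.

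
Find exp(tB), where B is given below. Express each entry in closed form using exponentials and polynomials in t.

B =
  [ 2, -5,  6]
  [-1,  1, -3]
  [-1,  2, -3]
e^{tB} =
  [3*t^2/2 + 2*t + 1, -3*t^2/2 - 5*t, 9*t^2/2 + 6*t]
  [-t, t + 1, -3*t]
  [-t^2/2 - t, t^2/2 + 2*t, -3*t^2/2 - 3*t + 1]

Strategy: write B = P · J · P⁻¹ where J is a Jordan canonical form, so e^{tB} = P · e^{tJ} · P⁻¹, and e^{tJ} can be computed block-by-block.

B has Jordan form
J =
  [0, 1, 0]
  [0, 0, 1]
  [0, 0, 0]
(up to reordering of blocks).

Per-block formulas:
  For a 3×3 Jordan block J_3(0): exp(t · J_3(0)) = e^(0t)·(I + t·N + (t^2/2)·N^2), where N is the 3×3 nilpotent shift.

After assembling e^{tJ} and conjugating by P, we get:

e^{tB} =
  [3*t^2/2 + 2*t + 1, -3*t^2/2 - 5*t, 9*t^2/2 + 6*t]
  [-t, t + 1, -3*t]
  [-t^2/2 - t, t^2/2 + 2*t, -3*t^2/2 - 3*t + 1]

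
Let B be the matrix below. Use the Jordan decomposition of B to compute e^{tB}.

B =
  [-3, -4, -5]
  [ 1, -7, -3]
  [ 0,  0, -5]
e^{tB} =
  [2*t*exp(-5*t) + exp(-5*t), -4*t*exp(-5*t), t^2*exp(-5*t) - 5*t*exp(-5*t)]
  [t*exp(-5*t), -2*t*exp(-5*t) + exp(-5*t), t^2*exp(-5*t)/2 - 3*t*exp(-5*t)]
  [0, 0, exp(-5*t)]

Strategy: write B = P · J · P⁻¹ where J is a Jordan canonical form, so e^{tB} = P · e^{tJ} · P⁻¹, and e^{tJ} can be computed block-by-block.

B has Jordan form
J =
  [-5,  1,  0]
  [ 0, -5,  1]
  [ 0,  0, -5]
(up to reordering of blocks).

Per-block formulas:
  For a 3×3 Jordan block J_3(-5): exp(t · J_3(-5)) = e^(-5t)·(I + t·N + (t^2/2)·N^2), where N is the 3×3 nilpotent shift.

After assembling e^{tJ} and conjugating by P, we get:

e^{tB} =
  [2*t*exp(-5*t) + exp(-5*t), -4*t*exp(-5*t), t^2*exp(-5*t) - 5*t*exp(-5*t)]
  [t*exp(-5*t), -2*t*exp(-5*t) + exp(-5*t), t^2*exp(-5*t)/2 - 3*t*exp(-5*t)]
  [0, 0, exp(-5*t)]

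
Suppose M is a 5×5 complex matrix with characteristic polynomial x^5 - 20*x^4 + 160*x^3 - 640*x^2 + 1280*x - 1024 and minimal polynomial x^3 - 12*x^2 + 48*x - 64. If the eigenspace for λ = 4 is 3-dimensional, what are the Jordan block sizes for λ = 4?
Block sizes for λ = 4: [3, 1, 1]

Step 1 — from the characteristic polynomial, algebraic multiplicity of λ = 4 is 5. From dim ker(M − (4)·I) = 3, there are exactly 3 Jordan blocks for λ = 4.
Step 2 — from the minimal polynomial, the factor (x − 4)^3 tells us the largest block for λ = 4 has size 3.
Step 3 — with total size 5, 3 blocks, and largest block 3, the block sizes (in nonincreasing order) are [3, 1, 1].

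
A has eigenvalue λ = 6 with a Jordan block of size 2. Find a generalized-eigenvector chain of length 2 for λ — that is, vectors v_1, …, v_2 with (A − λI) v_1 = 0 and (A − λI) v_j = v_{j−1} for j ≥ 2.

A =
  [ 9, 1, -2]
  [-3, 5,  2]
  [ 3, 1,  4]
A Jordan chain for λ = 6 of length 2:
v_1 = (3, -3, 3)ᵀ
v_2 = (1, 0, 0)ᵀ

Let N = A − (6)·I. We want v_2 with N^2 v_2 = 0 but N^1 v_2 ≠ 0; then v_{j-1} := N · v_j for j = 2, …, 2.

Pick v_2 = (1, 0, 0)ᵀ.
Then v_1 = N · v_2 = (3, -3, 3)ᵀ.

Sanity check: (A − (6)·I) v_1 = (0, 0, 0)ᵀ = 0. ✓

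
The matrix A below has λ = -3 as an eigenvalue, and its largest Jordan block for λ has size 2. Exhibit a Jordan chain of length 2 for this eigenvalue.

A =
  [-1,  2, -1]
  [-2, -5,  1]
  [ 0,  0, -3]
A Jordan chain for λ = -3 of length 2:
v_1 = (2, -2, 0)ᵀ
v_2 = (1, 0, 0)ᵀ

Let N = A − (-3)·I. We want v_2 with N^2 v_2 = 0 but N^1 v_2 ≠ 0; then v_{j-1} := N · v_j for j = 2, …, 2.

Pick v_2 = (1, 0, 0)ᵀ.
Then v_1 = N · v_2 = (2, -2, 0)ᵀ.

Sanity check: (A − (-3)·I) v_1 = (0, 0, 0)ᵀ = 0. ✓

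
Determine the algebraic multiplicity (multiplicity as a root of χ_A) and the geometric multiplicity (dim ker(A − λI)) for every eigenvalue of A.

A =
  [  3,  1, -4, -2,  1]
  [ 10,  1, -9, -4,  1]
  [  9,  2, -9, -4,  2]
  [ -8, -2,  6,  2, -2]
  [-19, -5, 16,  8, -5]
λ = -2: alg = 4, geom = 2; λ = 0: alg = 1, geom = 1

Step 1 — factor the characteristic polynomial to read off the algebraic multiplicities:
  χ_A(x) = x*(x + 2)^4

Step 2 — compute geometric multiplicities via the rank-nullity identity g(λ) = n − rank(A − λI):
  rank(A − (-2)·I) = 3, so dim ker(A − (-2)·I) = n − 3 = 2
  rank(A − (0)·I) = 4, so dim ker(A − (0)·I) = n − 4 = 1

Summary:
  λ = -2: algebraic multiplicity = 4, geometric multiplicity = 2
  λ = 0: algebraic multiplicity = 1, geometric multiplicity = 1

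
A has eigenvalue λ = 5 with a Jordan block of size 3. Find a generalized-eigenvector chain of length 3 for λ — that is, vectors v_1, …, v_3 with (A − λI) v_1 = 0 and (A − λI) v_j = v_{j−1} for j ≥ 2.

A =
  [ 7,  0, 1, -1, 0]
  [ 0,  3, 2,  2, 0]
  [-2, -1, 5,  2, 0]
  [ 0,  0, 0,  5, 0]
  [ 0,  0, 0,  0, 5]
A Jordan chain for λ = 5 of length 3:
v_1 = (2, -4, -4, 0, 0)ᵀ
v_2 = (2, 0, -2, 0, 0)ᵀ
v_3 = (1, 0, 0, 0, 0)ᵀ

Let N = A − (5)·I. We want v_3 with N^3 v_3 = 0 but N^2 v_3 ≠ 0; then v_{j-1} := N · v_j for j = 3, …, 2.

Pick v_3 = (1, 0, 0, 0, 0)ᵀ.
Then v_2 = N · v_3 = (2, 0, -2, 0, 0)ᵀ.
Then v_1 = N · v_2 = (2, -4, -4, 0, 0)ᵀ.

Sanity check: (A − (5)·I) v_1 = (0, 0, 0, 0, 0)ᵀ = 0. ✓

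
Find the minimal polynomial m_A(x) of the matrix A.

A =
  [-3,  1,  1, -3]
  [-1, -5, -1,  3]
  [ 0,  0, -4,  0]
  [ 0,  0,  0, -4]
x^2 + 8*x + 16

The characteristic polynomial is χ_A(x) = (x + 4)^4, so the eigenvalues are known. The minimal polynomial is
  m_A(x) = Π_λ (x − λ)^{k_λ}
where k_λ is the size of the *largest* Jordan block for λ (equivalently, the smallest k with (A − λI)^k v = 0 for every generalised eigenvector v of λ).

  λ = -4: largest Jordan block has size 2, contributing (x + 4)^2

So m_A(x) = (x + 4)^2 = x^2 + 8*x + 16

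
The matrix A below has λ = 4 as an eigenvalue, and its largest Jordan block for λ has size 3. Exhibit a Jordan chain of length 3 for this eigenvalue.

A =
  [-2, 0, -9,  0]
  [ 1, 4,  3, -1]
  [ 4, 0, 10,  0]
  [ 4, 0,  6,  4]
A Jordan chain for λ = 4 of length 3:
v_1 = (0, 2, 0, 0)ᵀ
v_2 = (-6, 1, 4, 4)ᵀ
v_3 = (1, 0, 0, 0)ᵀ

Let N = A − (4)·I. We want v_3 with N^3 v_3 = 0 but N^2 v_3 ≠ 0; then v_{j-1} := N · v_j for j = 3, …, 2.

Pick v_3 = (1, 0, 0, 0)ᵀ.
Then v_2 = N · v_3 = (-6, 1, 4, 4)ᵀ.
Then v_1 = N · v_2 = (0, 2, 0, 0)ᵀ.

Sanity check: (A − (4)·I) v_1 = (0, 0, 0, 0)ᵀ = 0. ✓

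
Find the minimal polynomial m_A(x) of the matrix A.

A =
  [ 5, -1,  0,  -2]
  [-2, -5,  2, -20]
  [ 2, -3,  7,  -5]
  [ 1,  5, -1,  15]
x^4 - 22*x^3 + 181*x^2 - 660*x + 900

The characteristic polynomial is χ_A(x) = (x - 6)^2*(x - 5)^2, so the eigenvalues are known. The minimal polynomial is
  m_A(x) = Π_λ (x − λ)^{k_λ}
where k_λ is the size of the *largest* Jordan block for λ (equivalently, the smallest k with (A − λI)^k v = 0 for every generalised eigenvector v of λ).

  λ = 5: largest Jordan block has size 2, contributing (x − 5)^2
  λ = 6: largest Jordan block has size 2, contributing (x − 6)^2

So m_A(x) = (x - 6)^2*(x - 5)^2 = x^4 - 22*x^3 + 181*x^2 - 660*x + 900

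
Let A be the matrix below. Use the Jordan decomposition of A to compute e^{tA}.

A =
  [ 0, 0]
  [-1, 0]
e^{tA} =
  [1, 0]
  [-t, 1]

Strategy: write A = P · J · P⁻¹ where J is a Jordan canonical form, so e^{tA} = P · e^{tJ} · P⁻¹, and e^{tJ} can be computed block-by-block.

A has Jordan form
J =
  [0, 1]
  [0, 0]
(up to reordering of blocks).

Per-block formulas:
  For a 2×2 Jordan block J_2(0): exp(t · J_2(0)) = e^(0t)·(I + t·N), where N is the 2×2 nilpotent shift.

After assembling e^{tJ} and conjugating by P, we get:

e^{tA} =
  [1, 0]
  [-t, 1]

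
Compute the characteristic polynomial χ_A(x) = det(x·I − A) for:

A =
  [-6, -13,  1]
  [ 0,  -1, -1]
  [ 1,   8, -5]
x^3 + 12*x^2 + 48*x + 64

Expanding det(x·I − A) (e.g. by cofactor expansion or by noting that A is similar to its Jordan form J, which has the same characteristic polynomial as A) gives
  χ_A(x) = x^3 + 12*x^2 + 48*x + 64
which factors as (x + 4)^3. The eigenvalues (with algebraic multiplicities) are λ = -4 with multiplicity 3.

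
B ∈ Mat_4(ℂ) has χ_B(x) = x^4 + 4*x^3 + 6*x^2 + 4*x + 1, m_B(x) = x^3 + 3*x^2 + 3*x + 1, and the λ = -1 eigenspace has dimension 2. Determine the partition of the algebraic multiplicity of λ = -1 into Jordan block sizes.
Block sizes for λ = -1: [3, 1]

Step 1 — from the characteristic polynomial, algebraic multiplicity of λ = -1 is 4. From dim ker(B − (-1)·I) = 2, there are exactly 2 Jordan blocks for λ = -1.
Step 2 — from the minimal polynomial, the factor (x + 1)^3 tells us the largest block for λ = -1 has size 3.
Step 3 — with total size 4, 2 blocks, and largest block 3, the block sizes (in nonincreasing order) are [3, 1].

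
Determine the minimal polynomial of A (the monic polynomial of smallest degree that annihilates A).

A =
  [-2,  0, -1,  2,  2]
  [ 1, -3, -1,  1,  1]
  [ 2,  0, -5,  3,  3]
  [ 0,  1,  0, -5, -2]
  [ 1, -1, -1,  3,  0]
x^3 + 9*x^2 + 27*x + 27

The characteristic polynomial is χ_A(x) = (x + 3)^5, so the eigenvalues are known. The minimal polynomial is
  m_A(x) = Π_λ (x − λ)^{k_λ}
where k_λ is the size of the *largest* Jordan block for λ (equivalently, the smallest k with (A − λI)^k v = 0 for every generalised eigenvector v of λ).

  λ = -3: largest Jordan block has size 3, contributing (x + 3)^3

So m_A(x) = (x + 3)^3 = x^3 + 9*x^2 + 27*x + 27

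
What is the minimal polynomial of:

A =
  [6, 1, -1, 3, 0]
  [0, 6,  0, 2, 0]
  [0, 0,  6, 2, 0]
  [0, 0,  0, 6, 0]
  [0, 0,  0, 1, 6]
x^2 - 12*x + 36

The characteristic polynomial is χ_A(x) = (x - 6)^5, so the eigenvalues are known. The minimal polynomial is
  m_A(x) = Π_λ (x − λ)^{k_λ}
where k_λ is the size of the *largest* Jordan block for λ (equivalently, the smallest k with (A − λI)^k v = 0 for every generalised eigenvector v of λ).

  λ = 6: largest Jordan block has size 2, contributing (x − 6)^2

So m_A(x) = (x - 6)^2 = x^2 - 12*x + 36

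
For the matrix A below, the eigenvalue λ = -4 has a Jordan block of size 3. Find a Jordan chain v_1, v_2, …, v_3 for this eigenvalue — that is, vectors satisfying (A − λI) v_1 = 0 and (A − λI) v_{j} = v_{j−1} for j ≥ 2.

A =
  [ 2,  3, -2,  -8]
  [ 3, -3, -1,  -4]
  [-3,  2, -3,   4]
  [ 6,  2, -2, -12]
A Jordan chain for λ = -4 of length 3:
v_1 = (3, 0, 9, 0)ᵀ
v_2 = (6, 3, -3, 6)ᵀ
v_3 = (1, 0, 0, 0)ᵀ

Let N = A − (-4)·I. We want v_3 with N^3 v_3 = 0 but N^2 v_3 ≠ 0; then v_{j-1} := N · v_j for j = 3, …, 2.

Pick v_3 = (1, 0, 0, 0)ᵀ.
Then v_2 = N · v_3 = (6, 3, -3, 6)ᵀ.
Then v_1 = N · v_2 = (3, 0, 9, 0)ᵀ.

Sanity check: (A − (-4)·I) v_1 = (0, 0, 0, 0)ᵀ = 0. ✓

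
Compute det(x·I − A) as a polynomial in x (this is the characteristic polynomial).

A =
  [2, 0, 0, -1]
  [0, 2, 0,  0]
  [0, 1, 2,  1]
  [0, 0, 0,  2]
x^4 - 8*x^3 + 24*x^2 - 32*x + 16

Expanding det(x·I − A) (e.g. by cofactor expansion or by noting that A is similar to its Jordan form J, which has the same characteristic polynomial as A) gives
  χ_A(x) = x^4 - 8*x^3 + 24*x^2 - 32*x + 16
which factors as (x - 2)^4. The eigenvalues (with algebraic multiplicities) are λ = 2 with multiplicity 4.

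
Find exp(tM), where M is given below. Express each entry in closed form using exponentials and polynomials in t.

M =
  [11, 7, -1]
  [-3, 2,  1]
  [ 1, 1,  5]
e^{tM} =
  [3*t^2*exp(6*t)/2 + 5*t*exp(6*t) + exp(6*t), 3*t^2*exp(6*t) + 7*t*exp(6*t), 3*t^2*exp(6*t)/2 - t*exp(6*t)]
  [-t^2*exp(6*t) - 3*t*exp(6*t), -2*t^2*exp(6*t) - 4*t*exp(6*t) + exp(6*t), -t^2*exp(6*t) + t*exp(6*t)]
  [t^2*exp(6*t)/2 + t*exp(6*t), t^2*exp(6*t) + t*exp(6*t), t^2*exp(6*t)/2 - t*exp(6*t) + exp(6*t)]

Strategy: write M = P · J · P⁻¹ where J is a Jordan canonical form, so e^{tM} = P · e^{tJ} · P⁻¹, and e^{tJ} can be computed block-by-block.

M has Jordan form
J =
  [6, 1, 0]
  [0, 6, 1]
  [0, 0, 6]
(up to reordering of blocks).

Per-block formulas:
  For a 3×3 Jordan block J_3(6): exp(t · J_3(6)) = e^(6t)·(I + t·N + (t^2/2)·N^2), where N is the 3×3 nilpotent shift.

After assembling e^{tJ} and conjugating by P, we get:

e^{tM} =
  [3*t^2*exp(6*t)/2 + 5*t*exp(6*t) + exp(6*t), 3*t^2*exp(6*t) + 7*t*exp(6*t), 3*t^2*exp(6*t)/2 - t*exp(6*t)]
  [-t^2*exp(6*t) - 3*t*exp(6*t), -2*t^2*exp(6*t) - 4*t*exp(6*t) + exp(6*t), -t^2*exp(6*t) + t*exp(6*t)]
  [t^2*exp(6*t)/2 + t*exp(6*t), t^2*exp(6*t) + t*exp(6*t), t^2*exp(6*t)/2 - t*exp(6*t) + exp(6*t)]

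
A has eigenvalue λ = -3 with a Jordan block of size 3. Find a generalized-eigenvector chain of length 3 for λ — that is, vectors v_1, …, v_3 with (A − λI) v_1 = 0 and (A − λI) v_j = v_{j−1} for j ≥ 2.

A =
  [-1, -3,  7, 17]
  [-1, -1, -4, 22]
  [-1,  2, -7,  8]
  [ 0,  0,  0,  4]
A Jordan chain for λ = -3 of length 3:
v_1 = (2, -1, -1, 0)ᵀ
v_2 = (-3, 2, 2, 0)ᵀ
v_3 = (0, 1, 0, 0)ᵀ

Let N = A − (-3)·I. We want v_3 with N^3 v_3 = 0 but N^2 v_3 ≠ 0; then v_{j-1} := N · v_j for j = 3, …, 2.

Pick v_3 = (0, 1, 0, 0)ᵀ.
Then v_2 = N · v_3 = (-3, 2, 2, 0)ᵀ.
Then v_1 = N · v_2 = (2, -1, -1, 0)ᵀ.

Sanity check: (A − (-3)·I) v_1 = (0, 0, 0, 0)ᵀ = 0. ✓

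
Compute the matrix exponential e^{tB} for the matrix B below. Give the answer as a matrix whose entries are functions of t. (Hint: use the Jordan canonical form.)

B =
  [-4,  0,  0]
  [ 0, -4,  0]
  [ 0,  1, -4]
e^{tB} =
  [exp(-4*t), 0, 0]
  [0, exp(-4*t), 0]
  [0, t*exp(-4*t), exp(-4*t)]

Strategy: write B = P · J · P⁻¹ where J is a Jordan canonical form, so e^{tB} = P · e^{tJ} · P⁻¹, and e^{tJ} can be computed block-by-block.

B has Jordan form
J =
  [-4,  1,  0]
  [ 0, -4,  0]
  [ 0,  0, -4]
(up to reordering of blocks).

Per-block formulas:
  For a 1×1 block at λ = -4: exp(t · [-4]) = [e^(-4t)].
  For a 2×2 Jordan block J_2(-4): exp(t · J_2(-4)) = e^(-4t)·(I + t·N), where N is the 2×2 nilpotent shift.

After assembling e^{tJ} and conjugating by P, we get:

e^{tB} =
  [exp(-4*t), 0, 0]
  [0, exp(-4*t), 0]
  [0, t*exp(-4*t), exp(-4*t)]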